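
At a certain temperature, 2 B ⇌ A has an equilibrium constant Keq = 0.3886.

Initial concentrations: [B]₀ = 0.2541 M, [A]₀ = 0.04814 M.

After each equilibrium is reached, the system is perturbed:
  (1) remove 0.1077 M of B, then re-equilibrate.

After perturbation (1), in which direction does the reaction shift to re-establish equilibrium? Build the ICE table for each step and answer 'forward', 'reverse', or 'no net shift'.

Direction: reverse

Q₀ = 0.7456 vs Keq = 0.3886 ⇒ Q>K, reverse
Step 1:
                  B         A
  I          0.2541   0.04814
  C         0.03246  -0.01623
  E          0.2866   0.03191
  solve Keq expr → x = -0.01623; check Q = 0.3886
Then remove 0.1077 M of B.
Step 2:
                  B         A
  I          0.1789   0.03191
  C         0.02994  -0.01497
  E          0.2088   0.01694
  solve Keq expr → x = -0.01497; check Q = 0.3886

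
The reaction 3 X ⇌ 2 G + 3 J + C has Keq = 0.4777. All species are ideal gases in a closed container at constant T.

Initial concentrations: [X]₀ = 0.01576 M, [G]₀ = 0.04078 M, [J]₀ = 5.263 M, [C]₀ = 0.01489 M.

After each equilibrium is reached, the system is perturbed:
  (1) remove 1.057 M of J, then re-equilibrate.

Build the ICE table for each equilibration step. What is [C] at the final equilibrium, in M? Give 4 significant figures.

Q₀ = 922.2 vs Keq = 0.4777 ⇒ Q>K, reverse
Step 1:
                  X         G         J         C
  Initial   0.01576   0.04078     5.263   0.01489
  Change    0.03807  -0.02538  -0.03807  -0.01269
  Equil     0.05383    0.0154     5.225  0.002201
  solve Keq expr → x = -0.01269; check Q = 0.4777
Then remove 1.057 M of J.
Step 2:
                  X         G         J         C
  Initial   0.05383    0.0154     4.168  0.002201
  Change  -0.002529  0.001686  0.002529 8.4288e-04
  Equil      0.0513   0.01709      4.17  0.003044
  solve Keq expr → x = 8.4288e-04; check Q = 0.4777

[C]_eq = 0.003044 M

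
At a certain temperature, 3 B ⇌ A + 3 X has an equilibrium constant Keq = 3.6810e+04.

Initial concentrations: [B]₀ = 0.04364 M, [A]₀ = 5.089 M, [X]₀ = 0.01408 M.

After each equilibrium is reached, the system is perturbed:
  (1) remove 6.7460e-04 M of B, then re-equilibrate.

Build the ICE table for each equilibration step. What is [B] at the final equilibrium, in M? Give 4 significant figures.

[B]_eq = 0.002807 M

Q₀ = 0.1709 vs Keq = 3.6810e+04 ⇒ Q<K, forward
Step 1:
                    B           A           X
  I           0.04364       5.089     0.01408
  C           -0.0408      0.0136      0.0408
  E           0.00284       5.103     0.05488
  solve Keq expr → x = 0.0136; check Q = 3.6810e+04
Then remove 6.7460e-04 M of B.
Step 2:
                    B           A           X
  I          0.002166       5.103     0.05488
  C        6.4137e-04 -2.1379e-04 -6.4137e-04
  E          0.002807       5.102     0.05424
  solve Keq expr → x = -2.1379e-04; check Q = 3.6810e+04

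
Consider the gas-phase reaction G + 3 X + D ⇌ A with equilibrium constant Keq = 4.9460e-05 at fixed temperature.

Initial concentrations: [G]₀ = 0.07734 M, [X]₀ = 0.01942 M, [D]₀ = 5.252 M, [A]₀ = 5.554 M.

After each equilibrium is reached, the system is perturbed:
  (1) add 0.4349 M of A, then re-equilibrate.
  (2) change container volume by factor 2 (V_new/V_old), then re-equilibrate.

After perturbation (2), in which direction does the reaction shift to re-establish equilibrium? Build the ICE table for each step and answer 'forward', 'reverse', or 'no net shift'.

Q₀ = 1.8669e+06 vs Keq = 4.9460e-05 ⇒ Q>K, reverse
Step 1:
                   G          X          D          A
  Initial    0.07734    0.01942      5.252      5.554
  Change       3.575      10.73      3.575     -3.575
  Equil        3.653      10.75      8.827      1.979
  solve Keq expr → x = -3.575; check Q = 4.9460e-05
Then add 0.4349 M of A.
Step 2:
                   G          X          D          A
  Initial      3.653      10.75      8.827      2.414
  Change      0.1218     0.3655     0.1218    -0.1218
  Equil        3.775      11.11      8.949      2.292
  solve Keq expr → x = -0.1218; check Q = 4.9460e-05
Then change container volume by factor 2 (V_new/V_old).
Step 3:
                   G          X          D          A
  Initial      1.887      5.555      4.475      1.146
  Change      0.7955      2.387     0.7955    -0.7955
  Equil        2.683      7.942       5.27     0.3503
  solve Keq expr → x = -0.7955; check Q = 4.9460e-05

Direction: reverse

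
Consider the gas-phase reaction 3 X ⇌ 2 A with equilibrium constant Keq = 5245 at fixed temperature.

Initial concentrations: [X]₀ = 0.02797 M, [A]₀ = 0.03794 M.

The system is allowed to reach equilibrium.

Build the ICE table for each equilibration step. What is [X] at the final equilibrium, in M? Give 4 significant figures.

Q₀ = 65.78 vs Keq = 5245 ⇒ Q<K, forward
Step 1:
                    X           A
  I           0.02797     0.03794
  C          -0.02002     0.01335
  E          0.007945     0.05129
  solve Keq expr → x = 0.006675; check Q = 5245

[X]_eq = 0.007945 M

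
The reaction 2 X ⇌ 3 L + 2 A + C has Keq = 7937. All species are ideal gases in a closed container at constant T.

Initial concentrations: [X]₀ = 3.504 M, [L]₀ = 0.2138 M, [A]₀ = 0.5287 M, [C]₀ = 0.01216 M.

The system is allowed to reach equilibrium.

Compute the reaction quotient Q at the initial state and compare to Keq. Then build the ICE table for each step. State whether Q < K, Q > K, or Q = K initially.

Q₀ = 2.7055e-06 vs Keq = 7937 ⇒ Q<K, forward
Step 1:
                    X           L           A           C
  Initial       3.504      0.2138      0.5287     0.01216
  Change       -3.004       4.506       3.004       1.502
  Equil        0.5002       4.719       3.532       1.514
  solve Keq expr → x = 1.502; check Q = 7937

Q₀ = 2.7055e-06; Q < K (proceeds forward)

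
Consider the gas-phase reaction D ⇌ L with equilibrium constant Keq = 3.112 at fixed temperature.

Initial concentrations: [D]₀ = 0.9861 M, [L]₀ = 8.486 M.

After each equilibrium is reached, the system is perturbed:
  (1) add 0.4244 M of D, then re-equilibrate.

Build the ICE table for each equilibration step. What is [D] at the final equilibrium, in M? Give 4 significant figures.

Q₀ = 8.606 vs Keq = 3.112 ⇒ Q>K, reverse
Step 1:
                    D           L
  I            0.9861       8.486
  C             1.317      -1.317
  E             2.304       7.169
  solve Keq expr → x = -1.317; check Q = 3.112
Then add 0.4244 M of D.
Step 2:
                    D           L
  I             2.728       7.169
  C           -0.3212      0.3212
  E             2.407        7.49
  solve Keq expr → x = 0.3212; check Q = 3.112

[D]_eq = 2.407 M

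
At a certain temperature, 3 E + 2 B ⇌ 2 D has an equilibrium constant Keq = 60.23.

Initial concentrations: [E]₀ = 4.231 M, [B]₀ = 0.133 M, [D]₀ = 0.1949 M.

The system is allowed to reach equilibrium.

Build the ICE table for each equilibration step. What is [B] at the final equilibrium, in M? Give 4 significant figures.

Q₀ = 0.02835 vs Keq = 60.23 ⇒ Q<K, forward
Step 1:
                    E           B           D
  I             4.231       0.133      0.1949
  C           -0.1918     -0.1279      0.1279
  E             4.039    0.005123      0.3228
  solve Keq expr → x = 0.06394; check Q = 60.23

[B]_eq = 0.005123 M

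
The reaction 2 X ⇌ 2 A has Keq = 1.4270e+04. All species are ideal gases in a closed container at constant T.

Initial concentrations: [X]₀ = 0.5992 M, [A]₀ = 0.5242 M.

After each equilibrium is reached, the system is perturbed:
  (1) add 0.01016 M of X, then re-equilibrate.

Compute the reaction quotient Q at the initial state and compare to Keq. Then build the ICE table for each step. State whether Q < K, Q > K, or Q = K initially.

Q₀ = 0.7653 vs Keq = 1.4270e+04 ⇒ Q<K, forward
Step 1:
                    X           A
  I            0.5992      0.5242
  C           -0.5899      0.5899
  E          0.009326       1.114
  solve Keq expr → x = 0.2949; check Q = 1.4270e+04
Then add 0.01016 M of X.
Step 2:
                    X           A
  I           0.01949       1.114
  C          -0.01008     0.01008
  E           0.00941       1.124
  solve Keq expr → x = 0.005038; check Q = 1.4270e+04

Q₀ = 0.7653; Q < K (proceeds forward)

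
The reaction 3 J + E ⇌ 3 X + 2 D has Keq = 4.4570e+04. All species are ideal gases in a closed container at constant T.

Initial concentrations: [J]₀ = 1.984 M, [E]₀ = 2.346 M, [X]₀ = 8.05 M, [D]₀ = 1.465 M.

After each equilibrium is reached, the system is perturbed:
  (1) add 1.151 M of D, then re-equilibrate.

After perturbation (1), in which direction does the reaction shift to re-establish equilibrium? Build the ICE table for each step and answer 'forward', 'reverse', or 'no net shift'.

Q₀ = 61.11 vs Keq = 4.4570e+04 ⇒ Q<K, forward
Step 1:
                    J           E           X           D
  I             1.984       2.346        8.05       1.465
  C            -1.573     -0.5244       1.573       1.049
  E            0.4109       1.822       9.623       2.514
  solve Keq expr → x = 0.5244; check Q = 4.4570e+04
Then add 1.151 M of D.
Step 2:
                    J           E           X           D
  I            0.4109       1.822       9.623       3.665
  C            0.1021     0.03404     -0.1021    -0.06808
  E             0.513       1.856       9.521       3.597
  solve Keq expr → x = -0.03404; check Q = 4.4570e+04

Direction: reverse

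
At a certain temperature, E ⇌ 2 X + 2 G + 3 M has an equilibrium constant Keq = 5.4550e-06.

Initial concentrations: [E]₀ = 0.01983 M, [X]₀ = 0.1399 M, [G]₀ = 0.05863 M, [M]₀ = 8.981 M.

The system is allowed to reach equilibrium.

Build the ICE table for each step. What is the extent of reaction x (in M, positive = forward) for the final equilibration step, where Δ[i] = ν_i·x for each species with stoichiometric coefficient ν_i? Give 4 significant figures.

Q₀ = 2.458 vs Keq = 5.4550e-06 ⇒ Q>K, reverse
Step 1:
                    E           X           G           M
  init        0.01983      0.1399     0.05863       8.981
  Δ            0.0292    -0.05839    -0.05839    -0.08759
  eq          0.04903     0.08151  2.3922e-04       8.893
  solve Keq expr → x = -0.0292; check Q = 5.4550e-06

x = -0.0292 M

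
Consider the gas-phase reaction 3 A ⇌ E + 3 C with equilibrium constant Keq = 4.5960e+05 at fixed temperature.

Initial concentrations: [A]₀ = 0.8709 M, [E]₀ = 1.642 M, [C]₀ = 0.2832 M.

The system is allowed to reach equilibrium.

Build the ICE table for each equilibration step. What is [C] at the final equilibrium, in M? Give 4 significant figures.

[C]_eq = 1.136 M

Q₀ = 0.05646 vs Keq = 4.5960e+05 ⇒ Q<K, forward
Step 1:
                    A           E           C
  init         0.8709       1.642      0.2832
  Δ           -0.8526      0.2842      0.8526
  eq          0.01831       1.926       1.136
  solve Keq expr → x = 0.2842; check Q = 4.5960e+05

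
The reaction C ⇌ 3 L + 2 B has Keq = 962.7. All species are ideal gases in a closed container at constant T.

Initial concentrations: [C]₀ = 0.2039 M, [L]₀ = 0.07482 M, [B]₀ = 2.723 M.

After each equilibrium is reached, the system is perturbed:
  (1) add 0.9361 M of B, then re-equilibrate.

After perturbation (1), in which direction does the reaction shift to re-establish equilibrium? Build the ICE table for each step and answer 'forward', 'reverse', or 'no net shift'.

Q₀ = 0.01523 vs Keq = 962.7 ⇒ Q<K, forward
Step 1:
                   C          L          B
  Initial     0.2039    0.07482      2.723
  Change     -0.2008     0.6023     0.4015
  Equil     0.003148     0.6771      3.125
  solve Keq expr → x = 0.2008; check Q = 962.7
Then add 0.9361 M of B.
Step 2:
                   C          L          B
  Initial   0.003148     0.6771      4.061
  Change    0.002017  -0.006051  -0.004034
  Equil     0.005165      0.671      4.057
  solve Keq expr → x = -0.002017; check Q = 962.7

Direction: reverse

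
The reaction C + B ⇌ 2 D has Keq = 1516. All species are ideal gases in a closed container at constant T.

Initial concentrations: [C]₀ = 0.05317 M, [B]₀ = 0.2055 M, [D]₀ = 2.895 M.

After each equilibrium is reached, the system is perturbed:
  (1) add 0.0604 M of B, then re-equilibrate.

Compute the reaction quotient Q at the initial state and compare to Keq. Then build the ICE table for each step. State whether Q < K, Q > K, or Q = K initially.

Q₀ = 767 vs Keq = 1516 ⇒ Q<K, forward
Step 1:
                  C         B         D
  init      0.05317    0.2055     2.895
  Δ         -0.0221   -0.0221    0.0442
  eq        0.03107    0.1834     2.939
  solve Keq expr → x = 0.0221; check Q = 1516
Then add 0.0604 M of B.
Step 2:
                  C         B         D
  init      0.03107    0.2438     2.939
  Δ       -0.006804 -0.006804   0.01361
  eq        0.02427     0.237     2.953
  solve Keq expr → x = 0.006804; check Q = 1516

Q₀ = 767; Q < K (proceeds forward)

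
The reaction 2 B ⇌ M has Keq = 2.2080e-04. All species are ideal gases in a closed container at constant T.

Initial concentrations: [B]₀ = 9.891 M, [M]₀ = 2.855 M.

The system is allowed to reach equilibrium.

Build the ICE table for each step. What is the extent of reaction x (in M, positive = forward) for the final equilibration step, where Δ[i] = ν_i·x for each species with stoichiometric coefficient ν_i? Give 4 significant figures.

x = -2.802 M

Q₀ = 0.02918 vs Keq = 2.2080e-04 ⇒ Q>K, reverse
Step 1:
                  B         M
  Initial     9.891     2.855
  Change      5.604    -2.802
  Equil       15.49   0.05301
  solve Keq expr → x = -2.802; check Q = 2.2080e-04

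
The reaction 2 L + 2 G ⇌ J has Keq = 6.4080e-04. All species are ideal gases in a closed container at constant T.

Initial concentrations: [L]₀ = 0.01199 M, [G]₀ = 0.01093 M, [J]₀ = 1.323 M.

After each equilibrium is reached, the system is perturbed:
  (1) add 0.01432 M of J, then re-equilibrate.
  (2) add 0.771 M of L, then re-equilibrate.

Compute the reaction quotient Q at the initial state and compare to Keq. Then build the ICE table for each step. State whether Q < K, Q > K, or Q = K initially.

Q₀ = 7.7034e+07 vs Keq = 6.4080e-04 ⇒ Q>K, reverse
Step 1:
                    L           G           J
  I           0.01199     0.01093       1.323
  C             2.588       2.588      -1.294
  E               2.6       2.598     0.02924
  solve Keq expr → x = -1.294; check Q = 6.4080e-04
Then add 0.01432 M of J.
Step 2:
                    L           G           J
  I               2.6       2.598     0.04356
  C           0.02624     0.02624    -0.01312
  E             2.626       2.625     0.03044
  solve Keq expr → x = -0.01312; check Q = 6.4080e-04
Then add 0.771 M of L.
Step 3:
                    L           G           J
  I             3.397       2.625     0.03044
  C          -0.03612    -0.03612     0.01806
  E             3.361       2.589     0.04849
  solve Keq expr → x = 0.01806; check Q = 6.4080e-04

Q₀ = 7.7034e+07; Q > K (proceeds reverse)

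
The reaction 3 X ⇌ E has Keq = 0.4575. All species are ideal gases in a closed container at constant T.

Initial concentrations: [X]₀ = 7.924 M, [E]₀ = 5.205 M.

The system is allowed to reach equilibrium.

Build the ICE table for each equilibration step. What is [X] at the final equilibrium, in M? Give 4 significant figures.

[X]_eq = 2.485 M

Q₀ = 0.01046 vs Keq = 0.4575 ⇒ Q<K, forward
Step 1:
                   X          E
  I            7.924      5.205
  C           -5.439      1.813
  E            2.485      7.018
  solve Keq expr → x = 1.813; check Q = 0.4575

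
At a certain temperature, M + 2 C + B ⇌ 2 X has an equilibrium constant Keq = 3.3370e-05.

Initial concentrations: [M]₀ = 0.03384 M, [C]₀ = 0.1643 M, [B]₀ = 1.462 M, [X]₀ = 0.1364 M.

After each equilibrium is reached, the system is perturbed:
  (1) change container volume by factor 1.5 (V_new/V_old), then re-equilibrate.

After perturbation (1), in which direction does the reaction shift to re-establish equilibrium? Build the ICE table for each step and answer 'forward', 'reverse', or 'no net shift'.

Direction: reverse

Q₀ = 13.93 vs Keq = 3.3370e-05 ⇒ Q>K, reverse
Step 1:
                  M         C         B         X
  init      0.03384    0.1643     1.462    0.1364
  Δ         0.06786    0.1357   0.06786   -0.1357
  eq         0.1017       0.3      1.53 6.8361e-04
  solve Keq expr → x = -0.06786; check Q = 3.3370e-05
Then change container volume by factor 1.5 (V_new/V_old).
Step 2:
                  M         C         B         X
  init       0.0678       0.2      1.02 4.5574e-04
  Δ       7.5751e-05 1.5150e-04 7.5751e-05 -1.5150e-04
  eq        0.06787    0.2002      1.02 3.0424e-04
  solve Keq expr → x = -7.5751e-05; check Q = 3.3370e-05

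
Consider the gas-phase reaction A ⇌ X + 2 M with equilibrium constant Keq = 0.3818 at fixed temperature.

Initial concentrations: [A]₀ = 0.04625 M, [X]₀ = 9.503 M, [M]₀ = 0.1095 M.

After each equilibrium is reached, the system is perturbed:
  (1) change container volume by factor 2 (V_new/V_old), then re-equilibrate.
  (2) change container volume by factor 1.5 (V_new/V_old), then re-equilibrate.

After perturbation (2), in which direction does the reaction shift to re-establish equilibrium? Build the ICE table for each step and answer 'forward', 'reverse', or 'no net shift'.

Q₀ = 2.464 vs Keq = 0.3818 ⇒ Q>K, reverse
Step 1:
                   A          X          M
  I          0.04625      9.503     0.1095
  C          0.02749   -0.02749   -0.05499
  E          0.07374      9.476    0.05451
  solve Keq expr → x = -0.02749; check Q = 0.3818
Then change container volume by factor 2 (V_new/V_old).
Step 2:
                   A          X          M
  I          0.03687      4.738    0.02726
  C        -0.009732   0.009732    0.01946
  E          0.02714      4.747    0.04672
  solve Keq expr → x = 0.009732; check Q = 0.3818
Then change container volume by factor 1.5 (V_new/V_old).
Step 3:
                   A          X          M
  I          0.01809      3.165    0.03115
  C        -0.004591   0.004591   0.009183
  E           0.0135       3.17    0.04033
  solve Keq expr → x = 0.004591; check Q = 0.3818

Direction: forward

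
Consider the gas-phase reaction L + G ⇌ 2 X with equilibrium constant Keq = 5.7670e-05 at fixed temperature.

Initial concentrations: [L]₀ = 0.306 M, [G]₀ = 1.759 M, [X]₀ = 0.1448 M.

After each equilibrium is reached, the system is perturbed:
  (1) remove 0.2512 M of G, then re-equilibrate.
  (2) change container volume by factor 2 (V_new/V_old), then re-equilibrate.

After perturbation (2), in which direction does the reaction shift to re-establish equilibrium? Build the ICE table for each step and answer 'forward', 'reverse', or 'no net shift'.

Q₀ = 0.03895 vs Keq = 5.7670e-05 ⇒ Q>K, reverse
Step 1:
                   L          G          X
  Initial      0.306      1.759     0.1448
  Change     0.06925    0.06925    -0.1385
  Equil       0.3753      1.828    0.00629
  solve Keq expr → x = -0.06925; check Q = 5.7670e-05
Then remove 0.2512 M of G.
Step 2:
                   L          G          X
  Initial     0.3753      1.577    0.00629
  Change  2.2297e-04 2.2297e-04 -4.4594e-04
  Equil       0.3755      1.577   0.005844
  solve Keq expr → x = -2.2297e-04; check Q = 5.7670e-05
Then change container volume by factor 2 (V_new/V_old).
Step 3:
                   L          G          X
  Initial     0.1877     0.7886   0.002922
  Change           0          0          0
  Equil       0.1877     0.7886   0.002922
  solve Keq expr → x = 0; check Q = 5.7670e-05

Direction: no net shift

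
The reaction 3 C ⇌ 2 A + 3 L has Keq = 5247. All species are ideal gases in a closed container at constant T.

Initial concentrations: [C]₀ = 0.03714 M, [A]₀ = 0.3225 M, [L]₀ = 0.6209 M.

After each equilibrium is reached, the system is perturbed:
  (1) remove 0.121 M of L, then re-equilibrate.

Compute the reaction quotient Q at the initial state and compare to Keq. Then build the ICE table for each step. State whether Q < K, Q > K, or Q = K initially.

Q₀ = 486 vs Keq = 5247 ⇒ Q<K, forward
Step 1:
                  C         A         L
  Initial   0.03714    0.3225    0.6209
  Change   -0.01935    0.0129   0.01935
  Equil     0.01779    0.3354    0.6403
  solve Keq expr → x = 0.006451; check Q = 5247
Then remove 0.121 M of L.
Step 2:
                  C         A         L
  Initial   0.01779    0.3354    0.5193
  Change  -0.003211   0.00214  0.003211
  Equil     0.01458    0.3375    0.5225
  solve Keq expr → x = 0.00107; check Q = 5247

Q₀ = 486; Q < K (proceeds forward)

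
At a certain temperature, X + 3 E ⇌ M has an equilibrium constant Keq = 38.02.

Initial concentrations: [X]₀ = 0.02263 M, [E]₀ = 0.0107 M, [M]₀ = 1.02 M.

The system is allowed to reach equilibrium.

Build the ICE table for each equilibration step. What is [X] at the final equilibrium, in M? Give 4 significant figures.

[X]_eq = 0.1845 M

Q₀ = 3.6793e+07 vs Keq = 38.02 ⇒ Q>K, reverse
Step 1:
                    X           E           M
  init        0.02263      0.0107        1.02
  Δ            0.1619      0.4857     -0.1619
  eq           0.1845      0.4964      0.8581
  solve Keq expr → x = -0.1619; check Q = 38.02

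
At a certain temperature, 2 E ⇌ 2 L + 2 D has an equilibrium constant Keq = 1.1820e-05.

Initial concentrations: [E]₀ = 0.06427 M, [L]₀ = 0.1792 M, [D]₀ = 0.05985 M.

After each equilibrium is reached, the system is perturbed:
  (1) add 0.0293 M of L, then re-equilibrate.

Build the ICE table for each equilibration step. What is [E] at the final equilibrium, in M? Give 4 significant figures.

Q₀ = 0.02785 vs Keq = 1.1820e-05 ⇒ Q>K, reverse
Step 1:
                   E          L          D
  Initial    0.06427     0.1792    0.05985
  Change     0.05647   -0.05647   -0.05647
  Equil       0.1207     0.1227   0.003382
  solve Keq expr → x = -0.02823; check Q = 1.1820e-05
Then add 0.0293 M of L.
Step 2:
                   E          L          D
  Initial     0.1207      0.152   0.003382
  Change  6.2630e-04 -6.2630e-04 -6.2630e-04
  Equil       0.1214     0.1514   0.002756
  solve Keq expr → x = -3.1315e-04; check Q = 1.1820e-05

[E]_eq = 0.1214 M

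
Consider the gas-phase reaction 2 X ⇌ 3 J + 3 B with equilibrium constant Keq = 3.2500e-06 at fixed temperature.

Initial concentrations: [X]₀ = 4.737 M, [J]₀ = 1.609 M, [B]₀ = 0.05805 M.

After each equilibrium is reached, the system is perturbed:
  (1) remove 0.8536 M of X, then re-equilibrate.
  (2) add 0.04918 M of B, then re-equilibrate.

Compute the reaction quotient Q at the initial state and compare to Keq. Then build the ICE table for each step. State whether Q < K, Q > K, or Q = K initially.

Q₀ = 3.6313e-05; Q > K (proceeds reverse)

Q₀ = 3.6313e-05 vs Keq = 3.2500e-06 ⇒ Q>K, reverse
Step 1:
                   X          J          B
  Initial      4.737      1.609    0.05805
  Change     0.02099   -0.03149   -0.03149
  Equil        4.758      1.578    0.02656
  solve Keq expr → x = -0.0105; check Q = 3.2500e-06
Then remove 0.8536 M of X.
Step 2:
                   X          J          B
  Initial      3.904      1.578    0.02656
  Change    0.002149  -0.003224  -0.003224
  Equil        3.907      1.574    0.02334
  solve Keq expr → x = -0.001075; check Q = 3.2500e-06
Then add 0.04918 M of B.
Step 3:
                   X          J          B
  Initial      3.907      1.574    0.07252
  Change     0.03221   -0.04831   -0.04831
  Equil        3.939      1.526    0.02421
  solve Keq expr → x = -0.0161; check Q = 3.2500e-06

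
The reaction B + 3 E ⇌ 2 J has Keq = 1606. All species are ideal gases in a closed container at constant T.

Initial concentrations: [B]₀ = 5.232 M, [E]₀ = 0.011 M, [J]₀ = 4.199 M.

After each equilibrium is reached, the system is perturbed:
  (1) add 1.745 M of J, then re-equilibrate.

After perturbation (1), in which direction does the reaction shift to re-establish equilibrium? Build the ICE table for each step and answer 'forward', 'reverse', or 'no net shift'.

Q₀ = 2.5319e+06 vs Keq = 1606 ⇒ Q>K, reverse
Step 1:
                  B         E         J
  Initial     5.232     0.011     4.199
  Change    0.03838    0.1152  -0.07677
  Equil        5.27    0.1262     4.122
  solve Keq expr → x = -0.03838; check Q = 1606
Then add 1.745 M of J.
Step 2:
                  B         E         J
  Initial      5.27    0.1262     5.867
  Change    0.01099   0.03296  -0.02197
  Equil       5.281    0.1591     5.845
  solve Keq expr → x = -0.01099; check Q = 1606

Direction: reverse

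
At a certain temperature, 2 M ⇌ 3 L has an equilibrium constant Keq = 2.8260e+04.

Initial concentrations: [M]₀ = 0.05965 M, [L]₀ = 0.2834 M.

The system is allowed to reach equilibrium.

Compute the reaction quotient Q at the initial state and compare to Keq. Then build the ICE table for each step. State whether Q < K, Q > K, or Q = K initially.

Q₀ = 6.397 vs Keq = 2.8260e+04 ⇒ Q<K, forward
Step 1:
                  M         L
  init      0.05965    0.2834
  Δ        -0.05831   0.08746
  eq       0.001343    0.3709
  solve Keq expr → x = 0.02915; check Q = 2.8260e+04

Q₀ = 6.397; Q < K (proceeds forward)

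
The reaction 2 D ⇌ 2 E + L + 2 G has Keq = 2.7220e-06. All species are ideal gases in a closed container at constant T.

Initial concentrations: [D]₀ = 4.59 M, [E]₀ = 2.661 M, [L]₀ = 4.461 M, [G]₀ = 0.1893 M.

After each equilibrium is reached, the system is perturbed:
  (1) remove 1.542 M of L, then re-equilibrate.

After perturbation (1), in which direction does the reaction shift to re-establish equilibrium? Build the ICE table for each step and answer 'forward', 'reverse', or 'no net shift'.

Q₀ = 0.05373 vs Keq = 2.7220e-06 ⇒ Q>K, reverse
Step 1:
                    D           E           L           G
  Initial        4.59       2.661       4.461      0.1893
  Change       0.1878     -0.1878    -0.09389     -0.1878
  Equil         4.778       2.473       4.367    0.001525
  solve Keq expr → x = -0.09389; check Q = 2.7220e-06
Then remove 1.542 M of L.
Step 2:
                    D           E           L           G
  Initial       4.778       2.473       2.825    0.001525
  Change  -3.7059e-04  3.7059e-04  1.8529e-04  3.7059e-04
  Equil         4.777       2.474       2.825    0.001896
  solve Keq expr → x = 1.8529e-04; check Q = 2.7220e-06

Direction: forward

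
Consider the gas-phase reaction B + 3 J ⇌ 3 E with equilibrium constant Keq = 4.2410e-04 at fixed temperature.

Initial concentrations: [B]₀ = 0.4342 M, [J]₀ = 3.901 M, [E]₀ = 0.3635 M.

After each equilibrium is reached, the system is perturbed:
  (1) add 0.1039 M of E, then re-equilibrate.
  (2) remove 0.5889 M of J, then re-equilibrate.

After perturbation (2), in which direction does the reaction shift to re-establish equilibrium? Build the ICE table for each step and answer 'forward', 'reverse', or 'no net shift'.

Direction: reverse

Q₀ = 0.001863 vs Keq = 4.2410e-04 ⇒ Q>K, reverse
Step 1:
                   B          J          E
  I           0.4342      3.901     0.3635
  C          0.04237     0.1271    -0.1271
  E           0.4766      4.028     0.2364
  solve Keq expr → x = -0.04237; check Q = 4.2410e-04
Then add 0.1039 M of E.
Step 2:
                   B          J          E
  I           0.4766      4.028     0.3403
  C          0.03109    0.09328   -0.09328
  E           0.5077      4.121      0.247
  solve Keq expr → x = -0.03109; check Q = 4.2410e-04
Then remove 0.5889 M of J.
Step 3:
                   B          J          E
  I           0.5077      3.532      0.247
  C          0.01063     0.0319    -0.0319
  E           0.5183      3.564     0.2151
  solve Keq expr → x = -0.01063; check Q = 4.2410e-04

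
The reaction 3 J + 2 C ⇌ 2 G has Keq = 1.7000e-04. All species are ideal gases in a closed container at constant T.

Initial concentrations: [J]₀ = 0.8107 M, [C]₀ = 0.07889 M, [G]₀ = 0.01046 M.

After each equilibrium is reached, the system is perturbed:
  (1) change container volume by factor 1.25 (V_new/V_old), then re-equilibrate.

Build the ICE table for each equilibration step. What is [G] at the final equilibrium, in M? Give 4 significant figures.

[G]_eq = 4.9666e-04 M

Q₀ = 0.03299 vs Keq = 1.7000e-04 ⇒ Q>K, reverse
Step 1:
                   J          C          G
  Initial     0.8107    0.07889    0.01046
  Change     0.01439   0.009595  -0.009595
  Equil       0.8251    0.08849 8.6467e-04
  solve Keq expr → x = -0.004798; check Q = 1.7000e-04
Then change container volume by factor 1.25 (V_new/V_old).
Step 2:
                   J          C          G
  Initial     0.6601    0.07079 6.9174e-04
  Change  2.9261e-04 1.9508e-04 -1.9508e-04
  Equil       0.6604    0.07098 4.9666e-04
  solve Keq expr → x = -9.7538e-05; check Q = 1.7000e-04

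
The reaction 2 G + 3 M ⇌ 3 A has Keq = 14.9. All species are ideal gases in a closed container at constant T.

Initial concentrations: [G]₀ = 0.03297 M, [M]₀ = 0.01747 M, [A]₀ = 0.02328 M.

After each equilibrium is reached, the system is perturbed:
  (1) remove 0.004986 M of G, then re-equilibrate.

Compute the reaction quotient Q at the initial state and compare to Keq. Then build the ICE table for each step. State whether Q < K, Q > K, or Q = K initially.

Q₀ = 2177; Q > K (proceeds reverse)

Q₀ = 2177 vs Keq = 14.9 ⇒ Q>K, reverse
Step 1:
                   G          M          A
  I          0.03297    0.01747    0.02328
  C         0.009275    0.01391   -0.01391
  E          0.04225    0.03138   0.009367
  solve Keq expr → x = -0.004638; check Q = 14.9
Then remove 0.004986 M of G.
Step 2:
                   G          M          A
  I          0.03726    0.03138   0.009367
  C       3.6375e-04 5.4562e-04 -5.4562e-04
  E          0.03762    0.03193   0.008822
  solve Keq expr → x = -1.8187e-04; check Q = 14.9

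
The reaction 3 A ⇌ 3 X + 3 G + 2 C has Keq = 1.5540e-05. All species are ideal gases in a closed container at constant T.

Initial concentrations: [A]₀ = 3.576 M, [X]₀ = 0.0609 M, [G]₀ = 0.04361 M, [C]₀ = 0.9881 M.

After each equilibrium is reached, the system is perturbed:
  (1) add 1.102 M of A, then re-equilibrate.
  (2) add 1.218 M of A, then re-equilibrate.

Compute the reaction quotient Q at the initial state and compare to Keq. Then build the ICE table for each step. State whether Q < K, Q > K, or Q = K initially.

Q₀ = 3.9996e-10; Q < K (proceeds forward)

Q₀ = 3.9996e-10 vs Keq = 1.5540e-05 ⇒ Q<K, forward
Step 1:
                  A         X         G         C
  Initial     3.576    0.0609   0.04361    0.9881
  Change    -0.2249    0.2249    0.2249    0.1499
  Equil       3.351    0.2858    0.2685     1.138
  solve Keq expr → x = 0.07495; check Q = 1.5540e-05
Then add 1.102 M of A.
Step 2:
                  A         X         G         C
  Initial     4.453    0.2858    0.2685     1.138
  Change   -0.03855   0.03855   0.03855    0.0257
  Equil       4.415    0.3243     0.307     1.164
  solve Keq expr → x = 0.01285; check Q = 1.5540e-05
Then add 1.218 M of A.
Step 3:
                  A         X         G         C
  Initial     5.633    0.3243     0.307     1.164
  Change    -0.0372    0.0372    0.0372    0.0248
  Equil       5.595    0.3615    0.3442     1.189
  solve Keq expr → x = 0.0124; check Q = 1.5540e-05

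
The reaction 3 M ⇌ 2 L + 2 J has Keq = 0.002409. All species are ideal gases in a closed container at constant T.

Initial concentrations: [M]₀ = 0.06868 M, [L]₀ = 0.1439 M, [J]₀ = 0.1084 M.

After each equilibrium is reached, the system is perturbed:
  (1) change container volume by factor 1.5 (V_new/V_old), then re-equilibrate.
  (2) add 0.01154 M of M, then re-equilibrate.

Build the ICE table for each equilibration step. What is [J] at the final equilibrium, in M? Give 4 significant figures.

[J]_eq = 0.03359 M

Q₀ = 0.7511 vs Keq = 0.002409 ⇒ Q>K, reverse
Step 1:
                    M           L           J
  Initial     0.06868      0.1439      0.1084
  Change      0.09839     -0.0656     -0.0656
  Equil        0.1671      0.0783      0.0428
  solve Keq expr → x = -0.0328; check Q = 0.002409
Then change container volume by factor 1.5 (V_new/V_old).
Step 2:
                    M           L           J
  Initial      0.1114      0.0522     0.02854
  Change    -0.004184    0.002789    0.002789
  Equil        0.1072     0.05499     0.03133
  solve Keq expr → x = 0.001395; check Q = 0.002409
Then add 0.01154 M of M.
Step 3:
                    M           L           J
  Initial      0.1187     0.05499     0.03133
  Change    -0.003389     0.00226     0.00226
  Equil        0.1153     0.05725     0.03359
  solve Keq expr → x = 0.00113; check Q = 0.002409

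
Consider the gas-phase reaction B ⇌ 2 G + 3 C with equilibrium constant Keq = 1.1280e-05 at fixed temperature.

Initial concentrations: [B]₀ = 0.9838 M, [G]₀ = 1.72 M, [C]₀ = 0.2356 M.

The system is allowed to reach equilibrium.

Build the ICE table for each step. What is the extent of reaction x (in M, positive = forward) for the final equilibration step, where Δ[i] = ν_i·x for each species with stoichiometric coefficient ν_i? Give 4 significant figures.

Q₀ = 0.03933 vs Keq = 1.1280e-05 ⇒ Q>K, reverse
Step 1:
                   B          G          C
  init        0.9838       1.72     0.2356
  Δ          0.07291    -0.1458    -0.2187
  eq           1.057      1.574    0.01688
  solve Keq expr → x = -0.07291; check Q = 1.1280e-05

x = -0.07291 M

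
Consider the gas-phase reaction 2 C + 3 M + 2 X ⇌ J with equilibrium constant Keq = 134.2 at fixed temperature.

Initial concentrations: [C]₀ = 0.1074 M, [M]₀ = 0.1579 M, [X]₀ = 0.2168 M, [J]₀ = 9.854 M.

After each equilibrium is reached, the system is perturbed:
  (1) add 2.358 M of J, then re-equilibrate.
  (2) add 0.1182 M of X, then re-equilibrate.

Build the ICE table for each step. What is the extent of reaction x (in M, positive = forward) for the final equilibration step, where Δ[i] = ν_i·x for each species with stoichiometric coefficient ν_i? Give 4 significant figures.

Q₀ = 4.6168e+06 vs Keq = 134.2 ⇒ Q>K, reverse
Step 1:
                  C         M         X         J
  Initial    0.1074    0.1579    0.2168     9.854
  Change     0.4412    0.6618    0.4412   -0.2206
  Equil      0.5486    0.8197     0.658     9.633
  solve Keq expr → x = -0.2206; check Q = 134.2
Then add 2.358 M of J.
Step 2:
                  C         M         X         J
  Initial    0.5486    0.8197     0.658     11.99
  Change    0.01821   0.02731   0.01821 -0.009103
  Equil      0.5668     0.847    0.6762     11.98
  solve Keq expr → x = -0.009103; check Q = 134.2
Then add 0.1182 M of X.
Step 3:
                  C         M         X         J
  Initial    0.5668     0.847    0.7944     11.98
  Change   -0.02761  -0.04142  -0.02761   0.01381
  Equil      0.5392    0.8056    0.7668        12
  solve Keq expr → x = 0.01381; check Q = 134.2

x = 0.01381 M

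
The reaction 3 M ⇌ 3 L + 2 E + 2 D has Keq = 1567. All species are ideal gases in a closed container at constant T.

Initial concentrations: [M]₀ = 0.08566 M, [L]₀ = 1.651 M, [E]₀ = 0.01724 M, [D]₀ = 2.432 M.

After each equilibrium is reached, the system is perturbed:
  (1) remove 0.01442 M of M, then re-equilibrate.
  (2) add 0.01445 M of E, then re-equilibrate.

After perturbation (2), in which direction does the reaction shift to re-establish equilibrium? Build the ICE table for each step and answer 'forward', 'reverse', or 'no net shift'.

Q₀ = 12.59 vs Keq = 1567 ⇒ Q<K, forward
Step 1:
                   M          L          E          D
  Initial    0.08566      1.651    0.01724      2.432
  Change    -0.04934    0.04934    0.03289    0.03289
  Equil      0.03632        1.7    0.05013      2.465
  solve Keq expr → x = 0.01645; check Q = 1567
Then remove 0.01442 M of M.
Step 2:
                   M          L          E          D
  Initial     0.0219        1.7    0.05013      2.465
  Change     0.01064   -0.01064  -0.007093  -0.007093
  Equil      0.03254       1.69    0.04304      2.458
  solve Keq expr → x = -0.003547; check Q = 1567
Then add 0.01445 M of E.
Step 3:
                   M          L          E          D
  Initial    0.03254       1.69    0.05749      2.458
  Change    0.005179  -0.005179  -0.003452  -0.003452
  Equil      0.03772      1.685    0.05404      2.454
  solve Keq expr → x = -0.001726; check Q = 1567

Direction: reverse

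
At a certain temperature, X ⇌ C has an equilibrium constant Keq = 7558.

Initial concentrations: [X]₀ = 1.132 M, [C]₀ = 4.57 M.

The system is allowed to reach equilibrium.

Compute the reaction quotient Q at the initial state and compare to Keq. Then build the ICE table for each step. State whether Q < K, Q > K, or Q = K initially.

Q₀ = 4.037; Q < K (proceeds forward)

Q₀ = 4.037 vs Keq = 7558 ⇒ Q<K, forward
Step 1:
                  X         C
  init        1.132      4.57
  Δ          -1.131     1.131
  eq      7.5433e-04     5.701
  solve Keq expr → x = 1.131; check Q = 7558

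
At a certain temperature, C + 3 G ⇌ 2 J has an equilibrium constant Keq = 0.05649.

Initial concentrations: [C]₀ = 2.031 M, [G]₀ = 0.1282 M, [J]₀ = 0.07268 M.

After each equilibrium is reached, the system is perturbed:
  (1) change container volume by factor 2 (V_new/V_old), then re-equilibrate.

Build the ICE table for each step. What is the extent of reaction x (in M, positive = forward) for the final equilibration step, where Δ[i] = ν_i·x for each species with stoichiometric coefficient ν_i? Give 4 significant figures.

x = -0.003089 M

Q₀ = 1.234 vs Keq = 0.05649 ⇒ Q>K, reverse
Step 1:
                   C          G          J
  Initial      2.031     0.1282    0.07268
  Change     0.02183    0.06548   -0.04365
  Equil        2.053     0.1937    0.02903
  solve Keq expr → x = -0.02183; check Q = 0.05649
Then change container volume by factor 2 (V_new/V_old).
Step 2:
                   C          G          J
  Initial      1.026    0.09684    0.01451
  Change    0.003089   0.009267  -0.006178
  Equil         1.03     0.1061   0.008335
  solve Keq expr → x = -0.003089; check Q = 0.05649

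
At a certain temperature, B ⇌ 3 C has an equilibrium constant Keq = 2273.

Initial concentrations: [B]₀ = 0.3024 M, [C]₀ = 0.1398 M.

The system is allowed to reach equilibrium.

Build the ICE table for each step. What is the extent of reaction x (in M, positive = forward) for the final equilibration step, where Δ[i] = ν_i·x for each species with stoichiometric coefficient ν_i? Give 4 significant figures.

Q₀ = 0.009035 vs Keq = 2273 ⇒ Q<K, forward
Step 1:
                  B         C
  Initial    0.3024    0.1398
  Change    -0.3019    0.9057
  Equil   5.0276e-04     1.045
  solve Keq expr → x = 0.3019; check Q = 2273

x = 0.3019 M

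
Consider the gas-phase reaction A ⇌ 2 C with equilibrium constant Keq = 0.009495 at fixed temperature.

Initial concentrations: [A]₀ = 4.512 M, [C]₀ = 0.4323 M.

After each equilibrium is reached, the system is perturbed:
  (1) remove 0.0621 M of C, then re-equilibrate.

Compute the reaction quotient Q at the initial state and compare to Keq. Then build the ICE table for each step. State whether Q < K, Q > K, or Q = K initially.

Q₀ = 0.04142 vs Keq = 0.009495 ⇒ Q>K, reverse
Step 1:
                  A         C
  Initial     4.512    0.4323
  Change     0.1114   -0.2228
  Equil       4.623    0.2095
  solve Keq expr → x = -0.1114; check Q = 0.009495
Then remove 0.0621 M of C.
Step 2:
                  A         C
  Initial     4.623    0.1474
  Change    -0.0307    0.0614
  Equil       4.593    0.2088
  solve Keq expr → x = 0.0307; check Q = 0.009495

Q₀ = 0.04142; Q > K (proceeds reverse)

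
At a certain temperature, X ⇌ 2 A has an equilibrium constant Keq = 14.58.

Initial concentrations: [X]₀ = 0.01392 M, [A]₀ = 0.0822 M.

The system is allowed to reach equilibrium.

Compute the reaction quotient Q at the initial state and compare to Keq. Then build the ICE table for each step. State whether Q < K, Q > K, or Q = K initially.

Q₀ = 0.4854; Q < K (proceeds forward)

Q₀ = 0.4854 vs Keq = 14.58 ⇒ Q<K, forward
Step 1:
                    X           A
  Initial     0.01392      0.0822
  Change     -0.01311     0.02623
  Equil    8.0634e-04      0.1084
  solve Keq expr → x = 0.01311; check Q = 14.58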